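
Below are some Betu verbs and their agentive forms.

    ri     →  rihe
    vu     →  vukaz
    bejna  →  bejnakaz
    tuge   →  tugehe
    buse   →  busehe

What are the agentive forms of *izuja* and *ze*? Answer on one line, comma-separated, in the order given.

The pattern is front/back vowel harmony: -he when the last vowel of the stem is a front vowel (*ri*, *tuge*, *buse*); -kaz when the last vowel of the stem is a back vowel (*vu*, *bejna*).
Since the last vowel of *izuja* is /a/ (a back vowel), it takes -kaz, giving *izujakaz*.
*ze*: last vowel = /e/, a front vowel → -he → *zehe*.

izujakaz, zehe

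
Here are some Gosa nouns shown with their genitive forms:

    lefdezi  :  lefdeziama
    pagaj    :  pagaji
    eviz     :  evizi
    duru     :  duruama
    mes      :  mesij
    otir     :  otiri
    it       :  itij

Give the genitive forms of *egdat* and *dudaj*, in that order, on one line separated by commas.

egdatij, dudaji

The pattern is voicing of the final sound: -ij when the stem ends in a voiceless consonant (*mes*, *it*); -i when the stem ends in a voiced consonant (*pagaj*, *eviz*, *otir*); -ama when the stem ends in a vowel (*lefdezi*, *duru*).
*egdat*: final sound = /t/, a voiceless consonant → -ij → *egdatij*.
The final sound of *dudaj* is /j/, which is a voiced consonant, so the suffix is -i, giving *dudaji*.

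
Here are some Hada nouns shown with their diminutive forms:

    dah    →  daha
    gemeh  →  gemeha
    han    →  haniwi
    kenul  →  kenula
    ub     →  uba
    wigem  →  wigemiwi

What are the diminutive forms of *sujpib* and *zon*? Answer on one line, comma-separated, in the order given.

Looking at the final consonant of each stem: -iwi when the stem ends in a nasal (*han*, *wigem*); -a when the stem ends in a non-nasal consonant (*dah*, *gemeh*, *kenul*, *ub*).
*sujpib*: final consonant = /b/, non-nasal → -a → *sujpiba*.
*zon* — final consonant /n/ (a nasal) → -iwi → *zoniwi*.

sujpiba, zoniwi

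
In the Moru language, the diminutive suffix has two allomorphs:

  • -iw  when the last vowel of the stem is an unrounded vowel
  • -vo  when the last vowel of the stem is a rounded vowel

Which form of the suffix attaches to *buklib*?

*buklib* — last vowel /i/ (an unrounded vowel) → -iw.

-iw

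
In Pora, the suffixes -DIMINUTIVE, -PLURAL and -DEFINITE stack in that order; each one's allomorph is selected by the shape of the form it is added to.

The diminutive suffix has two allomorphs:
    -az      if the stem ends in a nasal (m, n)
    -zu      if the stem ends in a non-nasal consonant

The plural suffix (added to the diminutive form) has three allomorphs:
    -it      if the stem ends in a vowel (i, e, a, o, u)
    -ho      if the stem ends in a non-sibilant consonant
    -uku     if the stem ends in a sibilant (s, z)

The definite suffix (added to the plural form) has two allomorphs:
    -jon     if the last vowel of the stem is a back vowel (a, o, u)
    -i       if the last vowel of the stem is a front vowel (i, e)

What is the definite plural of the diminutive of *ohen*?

ohenazukujon

Since the final consonant of *ohen* is /n/ (a nasal), it takes -az, giving *ohenaz*.
The diminutive form *ohenaz* — final sound /z/ (a sibilant) → -uku → *ohenazuku*.
Since the last vowel of the plural form *ohenazuku* is /u/ (a back vowel), it takes -jon, giving *ohenazukujon*.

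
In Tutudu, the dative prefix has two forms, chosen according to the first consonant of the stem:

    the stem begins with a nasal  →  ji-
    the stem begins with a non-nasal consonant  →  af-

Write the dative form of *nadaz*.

jinadaz

Since the first consonant of *nadaz* is /n/ (a nasal), it takes ji-, giving *jinadaz*.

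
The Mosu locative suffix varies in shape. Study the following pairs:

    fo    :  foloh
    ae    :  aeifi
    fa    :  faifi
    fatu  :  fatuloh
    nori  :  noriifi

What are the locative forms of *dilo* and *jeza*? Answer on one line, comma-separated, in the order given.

diloloh, jezaifi

The pattern is rounding harmony: -loh when the last vowel of the stem is a rounded vowel (*fo*, *fatu*); -ifi when the last vowel of the stem is an unrounded vowel (*ae*, *fa*, *nori*).
*dilo*: last vowel = /o/, a rounded vowel → -loh → *diloloh*.
*jeza* — last vowel /a/ (an unrounded vowel) → -ifi → *jezaifi*.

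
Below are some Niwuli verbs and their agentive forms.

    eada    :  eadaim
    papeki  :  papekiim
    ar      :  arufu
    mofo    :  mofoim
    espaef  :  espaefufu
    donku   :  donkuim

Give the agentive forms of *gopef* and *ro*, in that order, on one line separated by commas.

The suffix is conditioned by the final sound: -ufu when the stem ends in a consonant (*ar*, *espaef*); -im when the stem ends in a vowel (*eada*, *papeki*, *mofo*, *donku*).
The final sound of *gopef* is /f/, which is a consonant, so the suffix is -ufu, giving *gopefufu*.
Since the final sound of *ro* is /o/ (a vowel), it takes -im, giving *roim*.

gopefufu, roim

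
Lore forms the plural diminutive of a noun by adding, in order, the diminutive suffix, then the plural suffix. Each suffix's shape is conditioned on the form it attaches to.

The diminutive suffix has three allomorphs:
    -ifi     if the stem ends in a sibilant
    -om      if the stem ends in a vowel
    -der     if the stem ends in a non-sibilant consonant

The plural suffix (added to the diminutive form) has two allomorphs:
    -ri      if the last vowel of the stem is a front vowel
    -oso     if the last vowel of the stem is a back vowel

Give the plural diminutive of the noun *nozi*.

noziomoso

The final sound of *nozi* is /i/, which is a vowel, so the diminutive suffix is -om, giving *noziom*.
The last vowel of the diminutive form *noziom* is /o/, which is a back vowel, so the plural suffix is -oso, giving *noziomoso*.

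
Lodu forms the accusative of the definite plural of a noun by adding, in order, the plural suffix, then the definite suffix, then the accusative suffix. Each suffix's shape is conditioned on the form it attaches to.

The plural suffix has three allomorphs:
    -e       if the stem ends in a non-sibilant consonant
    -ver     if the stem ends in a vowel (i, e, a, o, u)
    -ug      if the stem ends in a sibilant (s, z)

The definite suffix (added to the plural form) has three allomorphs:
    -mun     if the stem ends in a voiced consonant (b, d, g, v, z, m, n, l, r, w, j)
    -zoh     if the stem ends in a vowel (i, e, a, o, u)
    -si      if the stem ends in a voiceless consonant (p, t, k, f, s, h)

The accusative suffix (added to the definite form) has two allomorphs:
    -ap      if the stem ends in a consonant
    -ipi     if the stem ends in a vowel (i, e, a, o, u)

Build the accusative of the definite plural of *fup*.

fupezohap

The final sound of *fup* is /p/, which is a non-sibilant consonant, so the plural suffix is -e, giving *fupe*.
Since the final sound of the plural form *fupe* is /e/ (a vowel), it takes -zoh, giving *fupezoh*.
The final sound of the definite form *fupezoh* is /h/, which is a consonant, so the accusative suffix is -ap, giving *fupezohap*.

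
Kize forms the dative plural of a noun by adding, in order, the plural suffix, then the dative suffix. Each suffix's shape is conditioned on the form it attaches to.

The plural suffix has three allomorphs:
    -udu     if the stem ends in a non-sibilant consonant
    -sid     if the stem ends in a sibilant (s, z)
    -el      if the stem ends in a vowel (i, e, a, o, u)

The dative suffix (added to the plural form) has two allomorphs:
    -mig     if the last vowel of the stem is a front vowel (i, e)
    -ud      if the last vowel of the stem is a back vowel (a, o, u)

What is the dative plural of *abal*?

abaluduud

Since the final sound of *abal* is /l/ (a non-sibilant consonant), it takes -udu, giving *abaludu*.
The last vowel of the plural form *abaludu* is /u/, which is a back vowel, so the dative suffix is -ud, giving *abaluduud*.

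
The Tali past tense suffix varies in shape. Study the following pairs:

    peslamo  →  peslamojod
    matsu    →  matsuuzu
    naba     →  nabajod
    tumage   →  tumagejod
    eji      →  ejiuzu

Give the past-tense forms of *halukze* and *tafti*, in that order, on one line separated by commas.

The alternation tracks the last vowel of the stem — -uzu when the last vowel of the stem is a high vowel (*matsu*, *eji*); -jod when the last vowel of the stem is a non-high vowel (*peslamo*, *naba*, *tumage*).
*halukze* — last vowel /e/ (a non-high vowel) → -jod → *halukzejod*.
*tafti*: last vowel = /i/, a high vowel → -uzu → *taftiuzu*.

halukzejod, taftiuzu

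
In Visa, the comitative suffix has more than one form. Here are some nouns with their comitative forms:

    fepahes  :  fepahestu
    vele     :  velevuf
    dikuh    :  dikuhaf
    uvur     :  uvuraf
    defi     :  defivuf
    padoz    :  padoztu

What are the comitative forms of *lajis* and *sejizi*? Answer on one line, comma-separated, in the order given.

Looking at the final sound of each stem: -tu when the stem ends in a sibilant (*fepahes*, *padoz*); -af when the stem ends in a non-sibilant consonant (*dikuh*, *uvur*); -vuf when the stem ends in a vowel (*vele*, *defi*).
*lajis*: final sound = /s/, a sibilant → -tu → *lajistu*.
Since the final sound of *sejizi* is /i/ (a vowel), it takes -vuf, giving *sejizivuf*.

lajistu, sejizivuf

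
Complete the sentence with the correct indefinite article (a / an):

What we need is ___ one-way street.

The indefinite article is chosen by the initial *sound* of the following word, not its spelling.
*one-way* begins with the sound /wʌ/ (*one* pronounced /wʌn/) — a consonant sound.
So the article is *a*: What we need is a one-way street.

a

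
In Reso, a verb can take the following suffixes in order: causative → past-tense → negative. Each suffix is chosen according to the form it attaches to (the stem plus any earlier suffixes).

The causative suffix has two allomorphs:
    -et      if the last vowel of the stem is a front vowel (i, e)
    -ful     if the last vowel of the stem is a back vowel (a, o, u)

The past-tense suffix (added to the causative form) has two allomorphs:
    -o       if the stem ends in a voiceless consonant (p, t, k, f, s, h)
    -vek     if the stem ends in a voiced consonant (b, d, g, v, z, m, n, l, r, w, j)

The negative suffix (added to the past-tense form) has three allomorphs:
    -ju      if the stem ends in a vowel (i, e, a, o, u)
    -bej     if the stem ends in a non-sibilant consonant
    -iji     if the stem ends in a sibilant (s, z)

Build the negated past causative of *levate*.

levateetoju

*levate* — last vowel /e/ (a front vowel) → -et → *levateet*.
The final consonant of the causative form *levateet* is /t/, which is voiceless, so the past-tense suffix is -o, giving *levateeto*.
The past-tense form *levateeto*: final sound = /o/, a vowel → -ju → *levateetoju*.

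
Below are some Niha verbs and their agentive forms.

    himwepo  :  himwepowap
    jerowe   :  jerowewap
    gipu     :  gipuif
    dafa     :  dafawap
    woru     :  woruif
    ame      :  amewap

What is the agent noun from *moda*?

modawap

The pattern is height harmony: -if when the last vowel of the stem is a high vowel (*gipu*, *woru*); -wap when the last vowel of the stem is a non-high vowel (*himwepo*, *jerowe*, *dafa*, *ame*).
*moda* — last vowel /a/ (a non-high vowel) → -wap → *modawap*.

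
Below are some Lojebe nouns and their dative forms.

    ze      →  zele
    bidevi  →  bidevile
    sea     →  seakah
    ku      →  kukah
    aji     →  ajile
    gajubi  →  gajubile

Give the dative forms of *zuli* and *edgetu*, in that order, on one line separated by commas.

The pattern is front/back vowel harmony: -le when the last vowel of the stem is a front vowel (*ze*, *bidevi*, *aji*, *gajubi*); -kah when the last vowel of the stem is a back vowel (*sea*, *ku*).
The last vowel of *zuli* is /i/, which is a front vowel, so the suffix is -le, giving *zulile*.
The last vowel of *edgetu* is /u/, which is a back vowel, so the suffix is -kah, giving *edgetukah*.

zulile, edgetukah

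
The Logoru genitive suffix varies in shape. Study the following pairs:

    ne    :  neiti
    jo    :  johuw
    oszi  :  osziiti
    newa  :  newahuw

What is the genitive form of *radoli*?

radoliiti

Looking at the last vowel of each stem: -iti when the last vowel of the stem is a front vowel (*ne*, *oszi*); -huw when the last vowel of the stem is a back vowel (*jo*, *newa*).
The last vowel of *radoli* is /i/, which is a front vowel, so the suffix is -iti, giving *radoliiti*.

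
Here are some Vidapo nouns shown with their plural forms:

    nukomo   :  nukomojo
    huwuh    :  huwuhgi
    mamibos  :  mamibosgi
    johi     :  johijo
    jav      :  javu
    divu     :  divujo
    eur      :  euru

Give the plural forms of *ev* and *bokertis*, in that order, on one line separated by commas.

evu, bokertisgi

Looking at the final sound of each stem: -gi when the stem ends in a voiceless consonant (*huwuh*, *mamibos*); -u when the stem ends in a voiced consonant (*jav*, *eur*); -jo when the stem ends in a vowel (*nukomo*, *johi*, *divu*).
The final sound of *ev* is /v/, which is a voiced consonant, so the suffix is -u, giving *evu*.
The final sound of *bokertis* is /s/, which is a voiceless consonant, so the suffix is -gi, giving *bokertisgi*.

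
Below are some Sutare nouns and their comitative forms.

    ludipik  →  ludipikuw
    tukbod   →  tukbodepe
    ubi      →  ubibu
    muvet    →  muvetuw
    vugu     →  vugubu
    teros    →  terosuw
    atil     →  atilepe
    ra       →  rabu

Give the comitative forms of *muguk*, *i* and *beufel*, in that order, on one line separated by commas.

The alternation tracks the final sound of the stem — -uw when the stem ends in a voiceless consonant (*ludipik*, *muvet*, *teros*); -epe when the stem ends in a voiced consonant (*tukbod*, *atil*); -bu when the stem ends in a vowel (*ubi*, *vugu*, *ra*).
*muguk*: final sound = /k/, a voiceless consonant → -uw → *mugukuw*.
Since the final sound of *i* is /i/ (a vowel), it takes -bu, giving *ibu*.
The final sound of *beufel* is /l/, which is a voiced consonant, so the suffix is -epe, giving *beufelepe*.

mugukuw, ibu, beufelepe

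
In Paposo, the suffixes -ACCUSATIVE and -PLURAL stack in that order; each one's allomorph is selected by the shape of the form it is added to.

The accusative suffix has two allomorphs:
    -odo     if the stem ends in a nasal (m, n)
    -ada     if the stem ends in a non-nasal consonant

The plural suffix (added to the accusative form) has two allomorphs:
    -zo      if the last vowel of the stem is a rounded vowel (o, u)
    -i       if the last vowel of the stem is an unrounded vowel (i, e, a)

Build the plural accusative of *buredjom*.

*buredjom*: final consonant = /m/, a nasal → -odo → *buredjomodo*.
The accusative form *buredjomodo* — last vowel /o/ (a rounded vowel) → -zo → *buredjomodozo*.

buredjomodozo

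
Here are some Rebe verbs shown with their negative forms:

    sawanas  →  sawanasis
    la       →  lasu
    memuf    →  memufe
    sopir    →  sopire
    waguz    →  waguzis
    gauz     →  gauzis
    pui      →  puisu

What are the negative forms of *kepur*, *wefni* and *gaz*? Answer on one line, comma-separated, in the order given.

kepure, wefnisu, gazis

Looking at the final sound of each stem: -is when the stem ends in a sibilant (*sawanas*, *waguz*, *gauz*); -e when the stem ends in a non-sibilant consonant (*memuf*, *sopir*); -su when the stem ends in a vowel (*la*, *pui*).
*kepur* — final sound /r/ (a non-sibilant consonant) → -e → *kepure*.
The final sound of *wefni* is /i/, which is a vowel, so the suffix is -su, giving *wefnisu*.
*gaz*: final sound = /z/, a sibilant → -is → *gazis*.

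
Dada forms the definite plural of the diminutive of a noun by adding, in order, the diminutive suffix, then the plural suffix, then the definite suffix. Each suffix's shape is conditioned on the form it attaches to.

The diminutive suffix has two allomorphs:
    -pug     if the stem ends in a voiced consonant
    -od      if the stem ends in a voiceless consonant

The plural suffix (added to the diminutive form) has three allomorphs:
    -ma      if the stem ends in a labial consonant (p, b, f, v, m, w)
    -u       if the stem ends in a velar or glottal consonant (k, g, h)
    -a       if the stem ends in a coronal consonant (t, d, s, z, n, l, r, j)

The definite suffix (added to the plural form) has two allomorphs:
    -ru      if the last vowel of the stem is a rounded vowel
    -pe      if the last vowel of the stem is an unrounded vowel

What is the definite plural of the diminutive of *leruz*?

leruzpuguru

*leruz* — final consonant /z/ (voiced) → -pug → *leruzpug*.
The diminutive form *leruzpug*: final consonant = /g/, velar/glottal → -u → *leruzpugu*.
The plural form *leruzpugu*: last vowel = /u/, a rounded vowel → -ru → *leruzpuguru*.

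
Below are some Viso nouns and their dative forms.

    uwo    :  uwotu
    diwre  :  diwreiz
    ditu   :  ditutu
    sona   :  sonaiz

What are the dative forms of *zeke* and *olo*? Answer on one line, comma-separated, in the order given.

zekeiz, olotu

The suffix is conditioned by the last vowel: -tu when the last vowel of the stem is a rounded vowel (*uwo*, *ditu*); -iz when the last vowel of the stem is an unrounded vowel (*diwre*, *sona*).
Since the last vowel of *zeke* is /e/ (an unrounded vowel), it takes -iz, giving *zekeiz*.
*olo* — last vowel /o/ (a rounded vowel) → -tu → *olotu*.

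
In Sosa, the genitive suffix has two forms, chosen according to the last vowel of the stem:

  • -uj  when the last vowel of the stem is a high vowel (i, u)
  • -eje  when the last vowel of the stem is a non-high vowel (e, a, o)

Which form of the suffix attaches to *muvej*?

The last vowel of *muvej* is /e/, which is a non-high vowel, so the suffix is -eje.

-eje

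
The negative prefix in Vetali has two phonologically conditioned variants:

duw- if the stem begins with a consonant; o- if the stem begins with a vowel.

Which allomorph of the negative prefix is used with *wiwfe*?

duw-

The first sound of *wiwfe* is /w/, which is a consonant, so the prefix is duw-.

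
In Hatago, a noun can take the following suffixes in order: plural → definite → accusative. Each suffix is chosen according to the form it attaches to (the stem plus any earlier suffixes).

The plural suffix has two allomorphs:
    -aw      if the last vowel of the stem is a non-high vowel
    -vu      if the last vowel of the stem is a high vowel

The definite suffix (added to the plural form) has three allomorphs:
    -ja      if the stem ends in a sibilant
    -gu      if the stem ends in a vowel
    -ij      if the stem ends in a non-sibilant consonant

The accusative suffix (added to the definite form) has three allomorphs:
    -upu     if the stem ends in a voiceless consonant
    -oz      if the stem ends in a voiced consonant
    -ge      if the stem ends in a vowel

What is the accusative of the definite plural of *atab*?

*atab* — last vowel /a/ (a non-high vowel) → -aw → *atabaw*.
The final sound of the plural form *atabaw* is /w/, which is a non-sibilant consonant, so the definite suffix is -ij, giving *atabawij*.
The final sound of the definite form *atabawij* is /j/, which is a voiced consonant, so the accusative suffix is -oz, giving *atabawijoz*.

atabawijoz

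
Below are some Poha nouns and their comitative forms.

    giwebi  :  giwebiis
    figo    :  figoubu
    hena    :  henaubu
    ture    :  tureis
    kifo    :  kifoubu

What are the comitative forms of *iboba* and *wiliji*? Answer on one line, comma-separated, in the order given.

ibobaubu, wilijiis

The alternation tracks the last vowel of the stem — -is when the last vowel of the stem is a front vowel (*giwebi*, *ture*); -ubu when the last vowel of the stem is a back vowel (*figo*, *hena*, *kifo*).
*iboba*: last vowel = /a/, a back vowel → -ubu → *ibobaubu*.
*wiliji*: last vowel = /i/, a front vowel → -is → *wilijiis*.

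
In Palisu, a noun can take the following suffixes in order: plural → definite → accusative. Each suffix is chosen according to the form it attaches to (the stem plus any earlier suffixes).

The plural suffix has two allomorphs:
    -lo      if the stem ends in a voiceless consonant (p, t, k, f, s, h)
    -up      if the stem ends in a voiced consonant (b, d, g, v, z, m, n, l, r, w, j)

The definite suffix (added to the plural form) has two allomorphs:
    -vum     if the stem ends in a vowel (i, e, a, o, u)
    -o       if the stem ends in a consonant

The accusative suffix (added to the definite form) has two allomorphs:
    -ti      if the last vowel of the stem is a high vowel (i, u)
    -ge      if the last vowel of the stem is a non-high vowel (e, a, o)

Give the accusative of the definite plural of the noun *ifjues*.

ifjueslovumti

*ifjues* — final consonant /s/ (voiceless) → -lo → *ifjueslo*.
The plural form *ifjueslo*: final sound = /o/, a vowel → -vum → *ifjueslovum*.
The definite form *ifjueslovum*: last vowel = /u/, a high vowel → -ti → *ifjueslovumti*.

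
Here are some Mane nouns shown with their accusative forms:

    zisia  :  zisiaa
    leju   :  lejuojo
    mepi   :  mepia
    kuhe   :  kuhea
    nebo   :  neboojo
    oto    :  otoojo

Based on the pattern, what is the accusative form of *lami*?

lamia

The suffix is conditioned by the last vowel: -ojo when the last vowel of the stem is a rounded vowel (*leju*, *nebo*, *oto*); -a when the last vowel of the stem is an unrounded vowel (*zisia*, *mepi*, *kuhe*).
*lami* — last vowel /i/ (an unrounded vowel) → -a → *lamia*.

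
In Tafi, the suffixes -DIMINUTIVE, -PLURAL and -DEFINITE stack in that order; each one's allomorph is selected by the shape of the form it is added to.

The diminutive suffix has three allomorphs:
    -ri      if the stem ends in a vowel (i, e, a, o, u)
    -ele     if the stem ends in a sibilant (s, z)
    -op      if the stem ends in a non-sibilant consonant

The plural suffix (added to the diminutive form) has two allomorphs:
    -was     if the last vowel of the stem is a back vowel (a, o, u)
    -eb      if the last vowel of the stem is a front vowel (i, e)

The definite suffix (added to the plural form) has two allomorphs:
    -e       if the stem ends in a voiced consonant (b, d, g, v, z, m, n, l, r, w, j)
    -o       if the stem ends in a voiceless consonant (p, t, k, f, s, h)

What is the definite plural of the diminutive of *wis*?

wiseleebe

Since the final sound of *wis* is /s/ (a sibilant), it takes -ele, giving *wisele*.
The diminutive form *wisele*: last vowel = /e/, a front vowel → -eb → *wiseleeb*.
The final consonant of the plural form *wiseleeb* is /b/, which is voiced, so the definite suffix is -e, giving *wiseleebe*.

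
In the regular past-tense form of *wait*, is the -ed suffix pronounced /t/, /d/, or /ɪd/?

The stem *wait* ends in /t/ or /d/.
The -ed suffix is realized as /ɪd/ after /t, d/; as /t/ after other voiceless consonants; and as /d/ after other voiced sounds.
So -ed on *wait* is pronounced /ɪd/.

/ɪd/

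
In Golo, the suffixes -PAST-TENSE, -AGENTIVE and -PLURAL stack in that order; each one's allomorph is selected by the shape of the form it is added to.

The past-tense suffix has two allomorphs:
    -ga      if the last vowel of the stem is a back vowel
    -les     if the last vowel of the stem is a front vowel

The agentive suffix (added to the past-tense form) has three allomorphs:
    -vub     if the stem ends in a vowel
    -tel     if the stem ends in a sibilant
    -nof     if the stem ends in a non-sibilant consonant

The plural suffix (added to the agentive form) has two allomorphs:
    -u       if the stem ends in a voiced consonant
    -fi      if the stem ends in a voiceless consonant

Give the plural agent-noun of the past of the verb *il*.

illestelu

*il* — last vowel /i/ (a front vowel) → -les → *illes*.
Since the final sound of the past-tense form *illes* is /s/ (a sibilant), it takes -tel, giving *illestel*.
Since the final consonant of the agentive form *illestel* is /l/ (voiced), it takes -u, giving *illestelu*.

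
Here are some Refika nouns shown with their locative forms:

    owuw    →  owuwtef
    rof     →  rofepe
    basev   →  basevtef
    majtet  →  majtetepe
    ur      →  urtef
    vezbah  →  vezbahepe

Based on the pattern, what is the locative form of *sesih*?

The alternation tracks the final consonant of the stem — -epe when the stem ends in a voiceless consonant (*rof*, *majtet*, *vezbah*); -tef when the stem ends in a voiced consonant (*owuw*, *basev*, *ur*).
*sesih* — final consonant /h/ (voiceless) → -epe → *sesihepe*.

sesihepe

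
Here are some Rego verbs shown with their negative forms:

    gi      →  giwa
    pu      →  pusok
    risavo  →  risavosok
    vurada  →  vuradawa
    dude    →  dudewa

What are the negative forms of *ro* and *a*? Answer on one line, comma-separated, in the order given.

The alternation tracks the last vowel of the stem — -sok when the last vowel of the stem is a rounded vowel (*pu*, *risavo*); -wa when the last vowel of the stem is an unrounded vowel (*gi*, *vurada*, *dude*).
The last vowel of *ro* is /o/, which is a rounded vowel, so the suffix is -sok, giving *rosok*.
The last vowel of *a* is /a/, which is an unrounded vowel, so the suffix is -wa, giving *awa*.

rosok, awa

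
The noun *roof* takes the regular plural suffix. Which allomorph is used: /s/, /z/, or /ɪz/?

The stem *roof* ends in a voiceless non-sibilant consonant.
The plural suffix surfaces as /ɪz/ after sibilants, /s/ after other voiceless consonants, and /z/ after other voiced sounds.
So the plural -s on *roof* is pronounced /s/.

/s/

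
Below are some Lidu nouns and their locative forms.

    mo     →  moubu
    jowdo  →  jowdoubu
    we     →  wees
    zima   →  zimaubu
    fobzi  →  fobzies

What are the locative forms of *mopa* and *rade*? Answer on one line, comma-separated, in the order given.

Looking at the last vowel of each stem: -es when the last vowel of the stem is a front vowel (*we*, *fobzi*); -ubu when the last vowel of the stem is a back vowel (*mo*, *jowdo*, *zima*).
*mopa*: last vowel = /a/, a back vowel → -ubu → *mopaubu*.
*rade*: last vowel = /e/, a front vowel → -es → *radees*.

mopaubu, radees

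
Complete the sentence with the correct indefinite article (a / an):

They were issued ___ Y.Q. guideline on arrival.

a

The indefinite article is chosen by the initial *sound* of the following word, not its spelling.
The initialism *Y.Q.* is read letter by letter; the first letter, Y, is pronounced /waɪ/, which begins with a consonant sound.
So the article is *a*: They were issued a Y.Q. guideline on arrival.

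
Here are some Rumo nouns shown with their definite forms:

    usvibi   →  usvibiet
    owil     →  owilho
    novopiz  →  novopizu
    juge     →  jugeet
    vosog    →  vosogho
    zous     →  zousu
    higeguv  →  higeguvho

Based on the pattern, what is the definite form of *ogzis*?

ogzisu

The suffix is conditioned by the final sound: -u when the stem ends in a sibilant (*novopiz*, *zous*); -ho when the stem ends in a non-sibilant consonant (*owil*, *vosog*, *higeguv*); -et when the stem ends in a vowel (*usvibi*, *juge*).
*ogzis* — final sound /s/ (a sibilant) → -u → *ogzisu*.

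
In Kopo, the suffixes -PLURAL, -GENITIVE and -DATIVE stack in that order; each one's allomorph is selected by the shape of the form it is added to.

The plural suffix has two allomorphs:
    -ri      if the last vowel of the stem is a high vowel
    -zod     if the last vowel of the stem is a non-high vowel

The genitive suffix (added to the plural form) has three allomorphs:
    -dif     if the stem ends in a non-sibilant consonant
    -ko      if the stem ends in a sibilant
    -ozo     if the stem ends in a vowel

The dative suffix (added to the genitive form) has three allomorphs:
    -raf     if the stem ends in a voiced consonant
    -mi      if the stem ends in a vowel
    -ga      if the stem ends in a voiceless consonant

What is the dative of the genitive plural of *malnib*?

Since the last vowel of *malnib* is /i/ (a high vowel), it takes -ri, giving *malnibri*.
The final sound of the plural form *malnibri* is /i/, which is a vowel, so the genitive suffix is -ozo, giving *malnibriozo*.
Since the final sound of the genitive form *malnibriozo* is /o/ (a vowel), it takes -mi, giving *malnibriozomi*.

malnibriozomi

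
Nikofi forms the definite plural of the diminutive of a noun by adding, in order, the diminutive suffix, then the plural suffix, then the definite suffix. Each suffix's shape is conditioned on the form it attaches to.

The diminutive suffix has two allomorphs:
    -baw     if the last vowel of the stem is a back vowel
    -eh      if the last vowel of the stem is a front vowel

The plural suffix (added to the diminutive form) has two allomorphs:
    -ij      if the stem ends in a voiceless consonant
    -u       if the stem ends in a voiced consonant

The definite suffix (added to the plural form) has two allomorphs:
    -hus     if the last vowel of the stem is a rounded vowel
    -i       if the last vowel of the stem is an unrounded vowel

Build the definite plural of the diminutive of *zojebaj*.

zojebajbawuhus

*zojebaj* — last vowel /a/ (a back vowel) → -baw → *zojebajbaw*.
The diminutive form *zojebajbaw*: final consonant = /w/, voiced → -u → *zojebajbawu*.
The plural form *zojebajbawu* — last vowel /u/ (a rounded vowel) → -hus → *zojebajbawuhus*.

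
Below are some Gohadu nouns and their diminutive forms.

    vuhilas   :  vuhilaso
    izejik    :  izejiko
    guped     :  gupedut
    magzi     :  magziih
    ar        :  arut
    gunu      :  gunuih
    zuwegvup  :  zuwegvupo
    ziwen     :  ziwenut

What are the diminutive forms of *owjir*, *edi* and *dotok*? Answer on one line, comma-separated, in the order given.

owjirut, ediih, dotoko

The alternation tracks the final sound of the stem — -o when the stem ends in a voiceless consonant (*vuhilas*, *izejik*, *zuwegvup*); -ut when the stem ends in a voiced consonant (*guped*, *ar*, *ziwen*); -ih when the stem ends in a vowel (*magzi*, *gunu*).
*owjir* — final sound /r/ (a voiced consonant) → -ut → *owjirut*.
The final sound of *edi* is /i/, which is a vowel, so the suffix is -ih, giving *ediih*.
Since the final sound of *dotok* is /k/ (a voiceless consonant), it takes -o, giving *dotoko*.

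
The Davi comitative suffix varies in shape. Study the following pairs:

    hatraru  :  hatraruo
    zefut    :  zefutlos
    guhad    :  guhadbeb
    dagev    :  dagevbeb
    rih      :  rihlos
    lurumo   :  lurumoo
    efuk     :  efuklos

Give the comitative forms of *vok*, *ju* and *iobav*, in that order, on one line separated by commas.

voklos, juo, iobavbeb

The suffix is conditioned by the final sound: -los when the stem ends in a voiceless consonant (*zefut*, *rih*, *efuk*); -beb when the stem ends in a voiced consonant (*guhad*, *dagev*); -o when the stem ends in a vowel (*hatraru*, *lurumo*).
The final sound of *vok* is /k/, which is a voiceless consonant, so the suffix is -los, giving *voklos*.
The final sound of *ju* is /u/, which is a vowel, so the suffix is -o, giving *juo*.
*iobav* — final sound /v/ (a voiced consonant) → -beb → *iobavbeb*.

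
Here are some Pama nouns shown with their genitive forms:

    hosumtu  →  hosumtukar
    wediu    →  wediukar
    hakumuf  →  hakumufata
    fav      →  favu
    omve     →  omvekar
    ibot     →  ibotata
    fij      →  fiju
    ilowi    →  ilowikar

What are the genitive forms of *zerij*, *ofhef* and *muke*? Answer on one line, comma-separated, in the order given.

zeriju, ofhefata, mukekar

The suffix is conditioned by the final sound: -ata when the stem ends in a voiceless consonant (*hakumuf*, *ibot*); -u when the stem ends in a voiced consonant (*fav*, *fij*); -kar when the stem ends in a vowel (*hosumtu*, *wediu*, *omve*, *ilowi*).
Since the final sound of *zerij* is /j/ (a voiced consonant), it takes -u, giving *zeriju*.
*ofhef* — final sound /f/ (a voiceless consonant) → -ata → *ofhefata*.
*muke*: final sound = /e/, a vowel → -kar → *mukekar*.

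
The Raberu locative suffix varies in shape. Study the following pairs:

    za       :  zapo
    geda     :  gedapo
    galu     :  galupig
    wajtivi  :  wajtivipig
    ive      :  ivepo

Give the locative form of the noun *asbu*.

The suffix is conditioned by the last vowel: -pig when the last vowel of the stem is a high vowel (*galu*, *wajtivi*); -po when the last vowel of the stem is a non-high vowel (*za*, *geda*, *ive*).
Since the last vowel of *asbu* is /u/ (a high vowel), it takes -pig, giving *asbupig*.

asbupig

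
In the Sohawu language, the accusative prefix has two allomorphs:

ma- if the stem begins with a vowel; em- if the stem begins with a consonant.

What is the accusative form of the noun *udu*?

*udu* — first sound /u/ (a vowel) → ma- → *maudu*.

maudu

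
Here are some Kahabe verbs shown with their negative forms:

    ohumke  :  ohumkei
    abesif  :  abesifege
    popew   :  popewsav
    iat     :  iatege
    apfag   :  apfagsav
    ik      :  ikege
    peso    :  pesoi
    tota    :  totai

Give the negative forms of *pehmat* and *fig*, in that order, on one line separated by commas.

The pattern is voicing of the final sound: -ege when the stem ends in a voiceless consonant (*abesif*, *iat*, *ik*); -sav when the stem ends in a voiced consonant (*popew*, *apfag*); -i when the stem ends in a vowel (*ohumke*, *peso*, *tota*).
The final sound of *pehmat* is /t/, which is a voiceless consonant, so the suffix is -ege, giving *pehmatege*.
*fig*: final sound = /g/, a voiced consonant → -sav → *figsav*.

pehmatege, figsav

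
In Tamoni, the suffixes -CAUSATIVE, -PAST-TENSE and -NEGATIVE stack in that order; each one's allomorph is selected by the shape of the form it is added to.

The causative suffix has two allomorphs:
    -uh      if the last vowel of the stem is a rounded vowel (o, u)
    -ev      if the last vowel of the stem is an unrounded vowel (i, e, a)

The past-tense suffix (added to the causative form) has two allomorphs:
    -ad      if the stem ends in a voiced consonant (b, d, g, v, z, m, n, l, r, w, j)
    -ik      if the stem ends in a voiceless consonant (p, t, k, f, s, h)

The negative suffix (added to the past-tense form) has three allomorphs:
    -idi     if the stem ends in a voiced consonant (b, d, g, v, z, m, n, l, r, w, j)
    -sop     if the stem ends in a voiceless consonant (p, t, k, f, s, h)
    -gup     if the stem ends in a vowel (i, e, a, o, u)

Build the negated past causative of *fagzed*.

fagzedevadidi

*fagzed* — last vowel /e/ (an unrounded vowel) → -ev → *fagzedev*.
The final consonant of the causative form *fagzedev* is /v/, which is voiced, so the past-tense suffix is -ad, giving *fagzedevad*.
Since the final sound of the past-tense form *fagzedevad* is /d/ (a voiced consonant), it takes -idi, giving *fagzedevadidi*.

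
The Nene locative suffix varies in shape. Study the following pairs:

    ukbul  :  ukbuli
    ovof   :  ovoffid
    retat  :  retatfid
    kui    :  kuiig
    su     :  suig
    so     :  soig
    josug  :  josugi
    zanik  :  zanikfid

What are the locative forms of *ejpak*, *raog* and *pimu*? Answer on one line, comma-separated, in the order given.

ejpakfid, raogi, pimuig

The suffix is conditioned by the final sound: -fid when the stem ends in a voiceless consonant (*ovof*, *retat*, *zanik*); -i when the stem ends in a voiced consonant (*ukbul*, *josug*); -ig when the stem ends in a vowel (*kui*, *su*, *so*).
*ejpak*: final sound = /k/, a voiceless consonant → -fid → *ejpakfid*.
*raog*: final sound = /g/, a voiced consonant → -i → *raogi*.
*pimu* — final sound /u/ (a vowel) → -ig → *pimuig*.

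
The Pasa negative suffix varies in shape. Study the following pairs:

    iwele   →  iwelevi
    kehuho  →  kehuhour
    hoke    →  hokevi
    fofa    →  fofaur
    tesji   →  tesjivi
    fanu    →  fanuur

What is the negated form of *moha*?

mohaur

The pattern is front/back vowel harmony: -vi when the last vowel of the stem is a front vowel (*iwele*, *hoke*, *tesji*); -ur when the last vowel of the stem is a back vowel (*kehuho*, *fofa*, *fanu*).
*moha* — last vowel /a/ (a back vowel) → -ur → *mohaur*.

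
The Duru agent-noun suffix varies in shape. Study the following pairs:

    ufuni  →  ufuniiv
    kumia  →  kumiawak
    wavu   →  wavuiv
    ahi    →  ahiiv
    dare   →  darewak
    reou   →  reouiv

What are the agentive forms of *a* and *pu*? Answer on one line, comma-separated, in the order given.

Looking at the last vowel of each stem: -iv when the last vowel of the stem is a high vowel (*ufuni*, *wavu*, *ahi*, *reou*); -wak when the last vowel of the stem is a non-high vowel (*kumia*, *dare*).
Since the last vowel of *a* is /a/ (a non-high vowel), it takes -wak, giving *awak*.
*pu*: last vowel = /u/, a high vowel → -iv → *puiv*.

awak, puiv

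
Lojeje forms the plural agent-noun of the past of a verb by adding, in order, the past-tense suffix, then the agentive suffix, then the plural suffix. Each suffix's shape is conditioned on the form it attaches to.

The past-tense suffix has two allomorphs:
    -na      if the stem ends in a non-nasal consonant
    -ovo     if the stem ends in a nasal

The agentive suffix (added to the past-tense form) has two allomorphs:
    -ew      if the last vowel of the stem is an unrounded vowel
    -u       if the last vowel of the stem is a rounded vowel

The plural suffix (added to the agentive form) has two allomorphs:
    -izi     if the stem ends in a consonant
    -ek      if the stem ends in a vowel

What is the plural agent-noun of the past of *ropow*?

ropownaewizi

The final consonant of *ropow* is /w/, which is non-nasal, so the past-tense suffix is -na, giving *ropowna*.
The past-tense form *ropowna* — last vowel /a/ (an unrounded vowel) → -ew → *ropownaew*.
The agentive form *ropownaew*: final sound = /w/, a consonant → -izi → *ropownaewizi*.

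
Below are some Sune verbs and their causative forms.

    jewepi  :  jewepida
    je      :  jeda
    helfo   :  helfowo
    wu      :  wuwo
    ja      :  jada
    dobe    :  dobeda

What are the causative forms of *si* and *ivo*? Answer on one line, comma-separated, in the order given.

Looking at the last vowel of each stem: -wo when the last vowel of the stem is a rounded vowel (*helfo*, *wu*); -da when the last vowel of the stem is an unrounded vowel (*jewepi*, *je*, *ja*, *dobe*).
The last vowel of *si* is /i/, which is an unrounded vowel, so the suffix is -da, giving *sida*.
*ivo*: last vowel = /o/, a rounded vowel → -wo → *ivowo*.

sida, ivowo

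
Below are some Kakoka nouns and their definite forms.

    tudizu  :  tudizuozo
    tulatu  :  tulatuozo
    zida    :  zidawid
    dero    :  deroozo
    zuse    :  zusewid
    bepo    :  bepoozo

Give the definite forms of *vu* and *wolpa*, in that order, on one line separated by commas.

The suffix is conditioned by the last vowel: -ozo when the last vowel of the stem is a rounded vowel (*tudizu*, *tulatu*, *dero*, *bepo*); -wid when the last vowel of the stem is an unrounded vowel (*zida*, *zuse*).
The last vowel of *vu* is /u/, which is a rounded vowel, so the suffix is -ozo, giving *vuozo*.
*wolpa* — last vowel /a/ (an unrounded vowel) → -wid → *wolpawid*.

vuozo, wolpawid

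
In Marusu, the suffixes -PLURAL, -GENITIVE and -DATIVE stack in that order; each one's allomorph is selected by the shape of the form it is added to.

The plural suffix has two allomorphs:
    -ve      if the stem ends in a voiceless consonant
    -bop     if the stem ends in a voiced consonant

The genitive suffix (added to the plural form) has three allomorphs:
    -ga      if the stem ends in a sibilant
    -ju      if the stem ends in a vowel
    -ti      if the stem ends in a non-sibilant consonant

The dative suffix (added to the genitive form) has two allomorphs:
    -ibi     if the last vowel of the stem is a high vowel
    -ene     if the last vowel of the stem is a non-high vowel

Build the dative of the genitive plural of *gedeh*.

The final consonant of *gedeh* is /h/, which is voiceless, so the plural suffix is -ve, giving *gedehve*.
The plural form *gedehve* — final sound /e/ (a vowel) → -ju → *gedehveju*.
The genitive form *gedehveju* — last vowel /u/ (a high vowel) → -ibi → *gedehvejuibi*.

gedehvejuibi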